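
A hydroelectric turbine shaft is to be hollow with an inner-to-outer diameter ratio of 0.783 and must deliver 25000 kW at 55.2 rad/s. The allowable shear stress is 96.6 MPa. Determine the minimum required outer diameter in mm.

337 mm

ω = 55.2 rad/s, so T = P/ω = 25000×10³ / 55.20 = 452900 N·m.
For a hollow shaft with d_i/d_o = 0.783: τ_max = 16T/(π d_o³ (1−k⁴)), so d_o = [16T/(π τ_allow (1−k⁴))]^(1/3) = [16·452900/(π·9.66×10^7·0.6241)]^(1/3) = 0.3370 m.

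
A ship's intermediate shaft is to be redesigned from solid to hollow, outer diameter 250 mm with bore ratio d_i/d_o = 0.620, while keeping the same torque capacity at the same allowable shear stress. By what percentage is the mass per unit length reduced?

31.5 %

Equal τ_max and T ⇒ the solid shaft needs d_s³ = d_o³(1−k⁴), so d_s = 250·(1−0.620⁴)^(1/3) = 237.0 mm.
Area ratio A_h/A_s = d_o²(1−k²)/d_s² = (1−k²)/(1−k⁴)^(2/3) = 0.6848.
Mass saving = 1 − 0.6848 = 31.5 %.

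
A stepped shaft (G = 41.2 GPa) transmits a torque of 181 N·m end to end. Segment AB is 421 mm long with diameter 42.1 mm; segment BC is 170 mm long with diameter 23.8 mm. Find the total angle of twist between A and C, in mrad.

29.7 mrad

J_AB = π(0.0421)⁴/32 = 3.08×10^-7 m⁴; J_BC = π(0.0238)⁴/32 = 3.15×10^-8 m⁴.
θ = (T/G)·Σ L_i/J_i = (181.0/41.2×10⁹)·(0.421/3.08×10^-7 + 0.170/3.15×10^-8) = 0.02971 rad.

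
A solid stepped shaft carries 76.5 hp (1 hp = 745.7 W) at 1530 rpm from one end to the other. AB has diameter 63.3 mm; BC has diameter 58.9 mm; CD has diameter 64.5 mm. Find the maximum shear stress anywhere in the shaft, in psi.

ω = 2π·1530/60 = 160.2 rad/s, so T = P/ω = 76.5×745.7 / 160.2 = 356.0 N·m.
Under the same torque, τ_max = 16T/(πd³) is largest where d is smallest — segment BC (d = 58.9 mm).
τ_max = 16·356.0/(π·(0.0589)³) = 8.874×10^6 Pa.

1290 psi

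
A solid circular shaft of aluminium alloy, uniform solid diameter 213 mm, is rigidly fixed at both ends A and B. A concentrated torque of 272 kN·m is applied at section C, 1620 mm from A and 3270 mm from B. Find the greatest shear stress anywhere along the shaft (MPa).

With uniform GJ and both ends fixed, compatibility θ_AC = θ_CB gives T_A·a = T_B·b, together with T_A + T_B = T₀.
T_A = T₀·b/(a+b) = 272000·3270/4890 = 181900 N·m; T_B = 90110 N·m.
τ in each portion: τ_AC = 9.59×10^7 Pa, τ_CB = 4.75×10^7 Pa; maximum is in AC.
τ_max = T_AC·r/J = 181900·0.106/2.02×10^-4 = 9.586×10^7 Pa.

95.9 MPa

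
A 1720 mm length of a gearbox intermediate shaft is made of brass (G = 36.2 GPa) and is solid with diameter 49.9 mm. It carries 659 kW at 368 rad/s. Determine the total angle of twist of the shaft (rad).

0.140 rad

ω = 368 rad/s, so T = P/ω = 659×10³ / 368.0 = 1791 N·m.
J = πd⁴/32 = π(0.0499)⁴/32 = 6.087×10^-7 m⁴.
θ = T·L/(G·J) = 1791 × 1.72 / (36.2×10⁹ × 6.087×10^-7) = 0.1398 rad.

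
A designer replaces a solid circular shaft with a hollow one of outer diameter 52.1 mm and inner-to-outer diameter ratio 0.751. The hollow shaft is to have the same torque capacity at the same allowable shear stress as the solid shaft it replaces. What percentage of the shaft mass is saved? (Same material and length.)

43.7 %

Equal τ_max and T ⇒ the solid shaft needs d_s³ = d_o³(1−k⁴), so d_s = 52.1·(1−0.751⁴)^(1/3) = 45.86 mm.
Area ratio A_h/A_s = d_o²(1−k²)/d_s² = (1−k²)/(1−k⁴)^(2/3) = 0.5628.
Mass saving = 1 − 0.5628 = 43.7 %.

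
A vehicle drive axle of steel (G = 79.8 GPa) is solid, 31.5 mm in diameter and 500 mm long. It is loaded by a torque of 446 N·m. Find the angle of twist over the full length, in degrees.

1.66°

J = πd⁴/32 = π(0.0315)⁴/32 = 9.666×10^-8 m⁴.
θ = T·L/(G·J) = 446.0 × 0.500 / (79.8×10⁹ × 9.666×10^-8) = 0.02891 rad.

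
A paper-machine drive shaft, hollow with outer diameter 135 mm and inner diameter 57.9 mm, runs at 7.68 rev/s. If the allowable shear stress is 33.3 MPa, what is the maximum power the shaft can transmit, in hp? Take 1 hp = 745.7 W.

J = π(d_o⁴ − d_i⁴)/32 = π(0.135⁴ − 0.0579⁴)/32 = 3.151×10^-5 m⁴.
T_max = τ_allow·J/r = 3.33×10^7 × 3.151×10^-5 / 0.0675 = 15540 N·m.
ω = 2π·7.68 = 48.25 rad/s, so P_max = T_max·ω = 7.500×10^5 W.

1010 hp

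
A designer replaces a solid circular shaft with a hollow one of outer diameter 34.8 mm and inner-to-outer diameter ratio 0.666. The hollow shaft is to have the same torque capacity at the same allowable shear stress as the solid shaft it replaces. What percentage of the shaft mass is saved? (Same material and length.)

35.6 %

Equal τ_max and T ⇒ the solid shaft needs d_s³ = d_o³(1−k⁴), so d_s = 34.8·(1−0.666⁴)^(1/3) = 32.35 mm.
Area ratio A_h/A_s = d_o²(1−k²)/d_s² = (1−k²)/(1−k⁴)^(2/3) = 0.6439.
Mass saving = 1 − 0.6439 = 35.6 %.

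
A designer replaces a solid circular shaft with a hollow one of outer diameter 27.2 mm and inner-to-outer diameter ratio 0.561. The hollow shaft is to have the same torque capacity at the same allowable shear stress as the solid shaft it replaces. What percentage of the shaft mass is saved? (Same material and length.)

Equal τ_max and T ⇒ the solid shaft needs d_s³ = d_o³(1−k⁴), so d_s = 27.2·(1−0.561⁴)^(1/3) = 26.27 mm.
Area ratio A_h/A_s = d_o²(1−k²)/d_s² = (1−k²)/(1−k⁴)^(2/3) = 0.7346.
Mass saving = 1 − 0.7346 = 26.5 %.

26.5 %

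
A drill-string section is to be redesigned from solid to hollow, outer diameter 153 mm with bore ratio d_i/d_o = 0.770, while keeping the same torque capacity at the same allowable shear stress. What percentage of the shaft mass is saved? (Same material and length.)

45.7 %

Equal τ_max and T ⇒ the solid shaft needs d_s³ = d_o³(1−k⁴), so d_s = 153·(1−0.770⁴)^(1/3) = 132.4 mm.
Area ratio A_h/A_s = d_o²(1−k²)/d_s² = (1−k²)/(1−k⁴)^(2/3) = 0.5434.
Mass saving = 1 − 0.5434 = 45.7 %.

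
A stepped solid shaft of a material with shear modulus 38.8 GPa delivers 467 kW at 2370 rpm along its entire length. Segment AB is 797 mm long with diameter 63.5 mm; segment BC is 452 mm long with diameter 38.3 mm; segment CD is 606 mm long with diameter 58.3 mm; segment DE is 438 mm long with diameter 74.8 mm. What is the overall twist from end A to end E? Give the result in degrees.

9.21°

ω = 2π·2370/60 = 248.2 rad/s, so T = P/ω = 467×10³ / 248.2 = 1882 N·m.
J_AB = π(0.0635)⁴/32 = 1.60×10^-6 m⁴; J_BC = π(0.0383)⁴/32 = 2.11×10^-7 m⁴; J_CD = π(0.0583)⁴/32 = 1.13×10^-6 m⁴; J_DE = π(0.0748)⁴/32 = 3.07×10^-6 m⁴.
θ = (T/G)·Σ L_i/J_i = (1882/38.8×10⁹)·(0.797/1.60×10^-6 + 0.452/2.11×10^-7 + 0.606/1.13×10^-6 + 0.438/3.07×10^-6) = 0.1608 rad.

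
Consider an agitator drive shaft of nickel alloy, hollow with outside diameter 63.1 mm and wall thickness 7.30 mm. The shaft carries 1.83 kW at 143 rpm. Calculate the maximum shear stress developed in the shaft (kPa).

3810 kPa

ω = 2π·143/60 = 14.97 rad/s, so T = P/ω = 1.83×10³ / 14.97 = 122.2 N·m.
J = π(d_o⁴ − d_i⁴)/32 = π(0.0631⁴ − 0.0485⁴)/32 = 1.013×10^-6 m⁴.
τ_max = T·r/J = 122.2 × 0.0316 / 1.013×10^-6 = 3.805×10^6 Pa.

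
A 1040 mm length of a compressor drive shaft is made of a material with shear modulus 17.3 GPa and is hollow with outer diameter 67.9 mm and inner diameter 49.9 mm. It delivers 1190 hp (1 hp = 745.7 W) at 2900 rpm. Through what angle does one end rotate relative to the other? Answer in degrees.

ω = 2π·2900/60 = 303.7 rad/s, so T = P/ω = 1190×745.7 / 303.7 = 2922 N·m.
J = π(d_o⁴ − d_i⁴)/32 = π(0.0679⁴ − 0.0499⁴)/32 = 1.478×10^-6 m⁴.
θ = T·L/(G·J) = 2922 × 1.04 / (17.3×10⁹ × 1.478×10^-6) = 0.1188 rad.

6.81°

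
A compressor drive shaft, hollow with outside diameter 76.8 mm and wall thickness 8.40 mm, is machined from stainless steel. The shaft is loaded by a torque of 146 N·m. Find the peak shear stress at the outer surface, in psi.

379 psi

J = π(d_o⁴ − d_i⁴)/32 = π(0.0768⁴ − 0.0600⁴)/32 = 2.143×10^-6 m⁴.
τ_max = T·r/J = 146.0 × 0.0384 / 2.143×10^-6 = 2.616×10^6 Pa.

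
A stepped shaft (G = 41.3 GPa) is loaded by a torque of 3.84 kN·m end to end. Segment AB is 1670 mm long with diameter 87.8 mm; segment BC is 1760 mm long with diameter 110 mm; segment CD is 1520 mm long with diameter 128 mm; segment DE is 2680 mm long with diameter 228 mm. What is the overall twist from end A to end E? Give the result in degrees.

2.54°

J_AB = π(0.0878)⁴/32 = 5.83×10^-6 m⁴; J_BC = π(0.110)⁴/32 = 1.44×10^-5 m⁴; J_CD = π(0.128)⁴/32 = 2.64×10^-5 m⁴; J_DE = π(0.228)⁴/32 = 2.65×10^-4 m⁴.
θ = (T/G)·Σ L_i/J_i = (3840/41.3×10⁹)·(1.67/5.83×10^-6 + 1.76/1.44×10^-5 + 1.52/2.64×10^-5 + 2.68/2.65×10^-4) = 0.04430 rad.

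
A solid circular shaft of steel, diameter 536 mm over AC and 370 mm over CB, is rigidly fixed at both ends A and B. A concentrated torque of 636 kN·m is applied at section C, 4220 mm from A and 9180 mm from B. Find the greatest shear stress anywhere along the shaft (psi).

2760 psi

Compatibility: T_A·a/J_AC = T_B·b/J_CB with T_A + T_B = T₀.
J_AC = 8.10×10^-3 m⁴, J_CB = 1.84×10^-3 m⁴, so T_A = T₀·(J_AC/a)/((J_AC/a)+(J_CB/b)) = 575900 N·m, T_B = 60110 N·m.
τ in each portion: τ_AC = 1.90×10^7 Pa, τ_CB = 6.04×10^6 Pa; maximum is in AC.
τ_max = T_AC·r/J = 575900·0.268/8.10×10^-3 = 1.905×10^7 Pa.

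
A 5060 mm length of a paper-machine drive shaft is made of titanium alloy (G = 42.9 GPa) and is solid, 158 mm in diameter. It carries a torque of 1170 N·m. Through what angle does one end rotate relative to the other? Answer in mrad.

J = πd⁴/32 = π(0.158)⁴/32 = 6.118×10^-5 m⁴.
θ = T·L/(G·J) = 1170 × 5.06 / (42.9×10⁹ × 6.118×10^-5) = 2.256×10^-3 rad.

2.26 mrad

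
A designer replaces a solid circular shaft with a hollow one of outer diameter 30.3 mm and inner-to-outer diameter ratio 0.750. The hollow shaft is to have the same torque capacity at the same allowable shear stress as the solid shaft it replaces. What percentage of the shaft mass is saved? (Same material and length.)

Equal τ_max and T ⇒ the solid shaft needs d_s³ = d_o³(1−k⁴), so d_s = 30.3·(1−0.750⁴)^(1/3) = 26.69 mm.
Area ratio A_h/A_s = d_o²(1−k²)/d_s² = (1−k²)/(1−k⁴)^(2/3) = 0.5638.
Mass saving = 1 − 0.5638 = 43.6 %.

43.6 %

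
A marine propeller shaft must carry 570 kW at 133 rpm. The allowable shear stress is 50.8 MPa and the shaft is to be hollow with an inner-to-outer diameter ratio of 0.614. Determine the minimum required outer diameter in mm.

ω = 2π·133/60 = 13.93 rad/s, so T = P/ω = 570×10³ / 13.93 = 40930 N·m.
For a hollow shaft with d_i/d_o = 0.614: τ_max = 16T/(π d_o³ (1−k⁴)), so d_o = [16T/(π τ_allow (1−k⁴))]^(1/3) = [16·40930/(π·5.08×10^7·0.8579)]^(1/3) = 0.1685 m.

168 mm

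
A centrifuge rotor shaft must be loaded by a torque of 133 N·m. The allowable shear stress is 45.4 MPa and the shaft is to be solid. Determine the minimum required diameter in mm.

24.6 mm

For a solid shaft τ_max = 16T/(πd³), so d = (16T/(π τ_allow))^(1/3) = (16·133.0/(π·4.54×10^7))^(1/3) = 0.02462 m.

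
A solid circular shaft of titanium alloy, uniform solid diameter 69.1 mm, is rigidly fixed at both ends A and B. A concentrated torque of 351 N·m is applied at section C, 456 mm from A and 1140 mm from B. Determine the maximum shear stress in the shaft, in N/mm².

With uniform GJ and both ends fixed, compatibility θ_AC = θ_CB gives T_A·a = T_B·b, together with T_A + T_B = T₀.
T_A = T₀·b/(a+b) = 351.0·1140/1596 = 250.7 N·m; T_B = 100.3 N·m.
τ in each portion: τ_AC = 3.87×10^6 Pa, τ_CB = 1.55×10^6 Pa; maximum is in AC.
τ_max = T_AC·r/J = 250.7·0.0345/2.24×10^-6 = 3.870×10^6 Pa.

3.87 N/mm²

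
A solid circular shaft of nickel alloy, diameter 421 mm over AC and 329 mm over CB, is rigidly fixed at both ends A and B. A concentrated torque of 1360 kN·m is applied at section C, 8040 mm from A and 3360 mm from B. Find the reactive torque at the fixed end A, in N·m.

Compatibility: T_A·a/J_AC = T_B·b/J_CB with T_A + T_B = T₀.
J_AC = 3.08×10^-3 m⁴, J_CB = 1.15×10^-3 m⁴, so T_A = T₀·(J_AC/a)/((J_AC/a)+(J_CB/b)) = 718700 N·m, T_B = 641300 N·m.

719000 N·m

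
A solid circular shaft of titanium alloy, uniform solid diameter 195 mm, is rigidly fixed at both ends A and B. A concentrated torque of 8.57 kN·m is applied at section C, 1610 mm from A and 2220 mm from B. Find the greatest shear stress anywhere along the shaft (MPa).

With uniform GJ and both ends fixed, compatibility θ_AC = θ_CB gives T_A·a = T_B·b, together with T_A + T_B = T₀.
T_A = T₀·b/(a+b) = 8570·2220/3830 = 4967 N·m; T_B = 3603 N·m.
τ in each portion: τ_AC = 3.41×10^6 Pa, τ_CB = 2.47×10^6 Pa; maximum is in AC.
τ_max = T_AC·r/J = 4967·0.0975/1.42×10^-4 = 3.412×10^6 Pa.

3.41 MPa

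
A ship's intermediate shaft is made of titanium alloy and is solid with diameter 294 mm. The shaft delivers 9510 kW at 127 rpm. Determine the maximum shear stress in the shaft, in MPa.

ω = 2π·127/60 = 13.30 rad/s, so T = P/ω = 9510×10³ / 13.30 = 715100 N·m.
J = πd⁴/32 = π(0.294)⁴/32 = 7.335×10^-4 m⁴.
τ_max = T·r/J = 715100 × 0.147 / 7.335×10^-4 = 1.433×10^8 Pa.

143 MPa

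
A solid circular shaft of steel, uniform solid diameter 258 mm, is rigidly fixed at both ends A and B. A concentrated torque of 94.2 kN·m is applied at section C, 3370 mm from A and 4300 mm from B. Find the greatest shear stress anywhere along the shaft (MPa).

15.7 MPa

With uniform GJ and both ends fixed, compatibility θ_AC = θ_CB gives T_A·a = T_B·b, together with T_A + T_B = T₀.
T_A = T₀·b/(a+b) = 94200·4300/7670 = 52810 N·m; T_B = 41390 N·m.
τ in each portion: τ_AC = 1.57×10^7 Pa, τ_CB = 1.23×10^7 Pa; maximum is in AC.
τ_max = T_AC·r/J = 52810·0.129/4.35×10^-4 = 1.566×10^7 Pa.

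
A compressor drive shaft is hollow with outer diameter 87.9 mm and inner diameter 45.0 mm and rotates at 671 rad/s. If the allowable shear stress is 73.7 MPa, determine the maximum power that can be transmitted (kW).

6140 kW

J = π(d_o⁴ − d_i⁴)/32 = π(0.0879⁴ − 0.0450⁴)/32 = 5.458×10^-6 m⁴.
T_max = τ_allow·J/r = 7.37×10^7 × 5.458×10^-6 / 0.0440 = 9153 N·m.
ω = 671 rad/s, so P_max = T_max·ω = 6.142×10^6 W.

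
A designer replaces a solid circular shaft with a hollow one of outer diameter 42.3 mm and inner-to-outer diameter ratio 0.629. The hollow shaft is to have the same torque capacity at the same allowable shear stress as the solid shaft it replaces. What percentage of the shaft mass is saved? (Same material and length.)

32.3 %

Equal τ_max and T ⇒ the solid shaft needs d_s³ = d_o³(1−k⁴), so d_s = 42.3·(1−0.629⁴)^(1/3) = 39.97 mm.
Area ratio A_h/A_s = d_o²(1−k²)/d_s² = (1−k²)/(1−k⁴)^(2/3) = 0.6770.
Mass saving = 1 − 0.6770 = 32.3 %.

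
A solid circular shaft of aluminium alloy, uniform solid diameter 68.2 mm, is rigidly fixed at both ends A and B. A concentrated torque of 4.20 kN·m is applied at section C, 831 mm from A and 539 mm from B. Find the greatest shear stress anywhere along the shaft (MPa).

With uniform GJ and both ends fixed, compatibility θ_AC = θ_CB gives T_A·a = T_B·b, together with T_A + T_B = T₀.
T_A = T₀·b/(a+b) = 4200·539/1370 = 1652 N·m; T_B = 2548 N·m.
τ in each portion: τ_AC = 2.65×10^7 Pa, τ_CB = 4.09×10^7 Pa; maximum is in CB.
τ_max = T_CB·r/J = 2548·0.0341/2.12×10^-6 = 4.090×10^7 Pa.

40.9 MPa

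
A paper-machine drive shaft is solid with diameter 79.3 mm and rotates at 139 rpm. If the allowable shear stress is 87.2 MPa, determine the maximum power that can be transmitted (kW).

J = πd⁴/32 = π(0.0793)⁴/32 = 3.882×10^-6 m⁴.
T_max = τ_allow·J/r = 8.72×10^7 × 3.882×10^-6 / 0.0396 = 8538 N·m.
ω = 2π·139/60 = 14.56 rad/s, so P_max = T_max·ω = 1.243×10^5 W.

124 kW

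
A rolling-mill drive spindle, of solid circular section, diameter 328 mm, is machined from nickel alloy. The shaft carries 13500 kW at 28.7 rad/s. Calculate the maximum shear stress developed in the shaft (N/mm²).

ω = 28.7 rad/s, so T = P/ω = 13500×10³ / 28.70 = 470400 N·m.
J = πd⁴/32 = π(0.328)⁴/32 = 1.136×10^-3 m⁴.
τ_max = T·r/J = 470400 × 0.164 / 1.136×10^-3 = 6.789×10^7 Pa.

67.9 N/mm²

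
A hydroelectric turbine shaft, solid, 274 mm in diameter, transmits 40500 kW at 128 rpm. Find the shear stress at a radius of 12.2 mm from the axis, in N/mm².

66.6 N/mm²

ω = 2π·128/60 = 13.40 rad/s, so T = P/ω = 40500×10³ / 13.40 = 3.021e6 N·m.
J = πd⁴/32 = π(0.274)⁴/32 = 5.534×10^-4 m⁴.
Shear stress varies linearly with radius: τ = T·r/J = 3.021e6 × 0.0122 / 5.534×10^-4 = 6.662×10^7 Pa.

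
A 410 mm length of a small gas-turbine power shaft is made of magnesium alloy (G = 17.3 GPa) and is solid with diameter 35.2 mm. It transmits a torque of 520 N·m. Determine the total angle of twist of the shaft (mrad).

J = πd⁴/32 = π(0.0352)⁴/32 = 1.507×10^-7 m⁴.
θ = T·L/(G·J) = 520.0 × 0.410 / (17.3×10⁹ × 1.507×10^-7) = 0.08177 rad.

81.8 mrad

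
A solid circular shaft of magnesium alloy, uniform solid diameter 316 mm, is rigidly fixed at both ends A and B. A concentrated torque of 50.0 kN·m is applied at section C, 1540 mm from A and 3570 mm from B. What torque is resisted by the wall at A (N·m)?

With uniform GJ and both ends fixed, compatibility θ_AC = θ_CB gives T_A·a = T_B·b, together with T_A + T_B = T₀.
T_A = T₀·b/(a+b) = 50000·3570/5110 = 34930 N·m; T_B = 15070 N·m.

34900 N·m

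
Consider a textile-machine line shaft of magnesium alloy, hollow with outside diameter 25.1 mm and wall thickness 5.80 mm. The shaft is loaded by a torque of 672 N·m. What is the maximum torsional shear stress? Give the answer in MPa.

236 MPa

J = π(d_o⁴ − d_i⁴)/32 = π(0.0251⁴ − 0.0135⁴)/32 = 3.571×10^-8 m⁴.
τ_max = T·r/J = 672.0 × 0.0126 / 3.571×10^-8 = 2.362×10^8 Pa.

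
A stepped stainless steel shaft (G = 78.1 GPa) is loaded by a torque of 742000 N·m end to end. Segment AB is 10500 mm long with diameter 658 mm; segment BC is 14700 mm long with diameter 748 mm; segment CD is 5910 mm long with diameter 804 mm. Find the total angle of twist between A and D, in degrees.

J_AB = π(0.658)⁴/32 = 0.0184 m⁴; J_BC = π(0.748)⁴/32 = 0.0307 m⁴; J_CD = π(0.804)⁴/32 = 0.0410 m⁴.
θ = (T/G)·Σ L_i/J_i = (742000/78.1×10⁹)·(10.5/0.0184 + 14.7/0.0307 + 5.91/0.0410) = 0.01133 rad.

0.649°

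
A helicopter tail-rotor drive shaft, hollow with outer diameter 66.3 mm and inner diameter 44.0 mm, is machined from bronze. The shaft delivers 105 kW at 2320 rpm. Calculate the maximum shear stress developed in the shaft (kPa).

ω = 2π·2320/60 = 242.9 rad/s, so T = P/ω = 105×10³ / 242.9 = 432.2 N·m.
J = π(d_o⁴ − d_i⁴)/32 = π(0.0663⁴ − 0.0440⁴)/32 = 1.529×10^-6 m⁴.
τ_max = T·r/J = 432.2 × 0.0331 / 1.529×10^-6 = 9.370×10^6 Pa.

9370 kPa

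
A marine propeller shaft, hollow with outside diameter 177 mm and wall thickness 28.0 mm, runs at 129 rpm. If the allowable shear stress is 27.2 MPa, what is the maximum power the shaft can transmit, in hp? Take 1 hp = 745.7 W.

419 hp

J = π(d_o⁴ − d_i⁴)/32 = π(0.177⁴ − 0.121⁴)/32 = 7.531×10^-5 m⁴.
T_max = τ_allow·J/r = 2.72×10^7 × 7.531×10^-5 / 0.0885 = 23150 N·m.
ω = 2π·129/60 = 13.51 rad/s, so P_max = T_max·ω = 3.127×10^5 W.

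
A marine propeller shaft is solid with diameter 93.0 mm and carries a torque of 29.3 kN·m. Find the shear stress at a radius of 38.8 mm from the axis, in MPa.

155 MPa

J = πd⁴/32 = π(0.0930)⁴/32 = 7.344×10^-6 m⁴.
Shear stress varies linearly with radius: τ = T·r/J = 29300 × 0.0388 / 7.344×10^-6 = 1.548×10^8 Pa.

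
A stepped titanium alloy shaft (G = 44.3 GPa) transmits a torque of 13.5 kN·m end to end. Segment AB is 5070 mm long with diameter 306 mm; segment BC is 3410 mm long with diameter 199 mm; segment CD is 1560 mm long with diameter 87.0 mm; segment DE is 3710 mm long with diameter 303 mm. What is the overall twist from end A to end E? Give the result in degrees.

J_AB = π(0.306)⁴/32 = 8.61×10^-4 m⁴; J_BC = π(0.199)⁴/32 = 1.54×10^-4 m⁴; J_CD = π(0.0870)⁴/32 = 5.62×10^-6 m⁴; J_DE = π(0.303)⁴/32 = 8.28×10^-4 m⁴.
θ = (T/G)·Σ L_i/J_i = (13500/44.3×10⁹)·(5.07/8.61×10^-4 + 3.41/1.54×10^-4 + 1.56/5.62×10^-6 + 3.71/8.28×10^-4) = 0.09443 rad.

5.41°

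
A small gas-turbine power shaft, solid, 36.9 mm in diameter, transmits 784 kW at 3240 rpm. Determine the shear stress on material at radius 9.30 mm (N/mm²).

ω = 2π·3240/60 = 339.3 rad/s, so T = P/ω = 784×10³ / 339.3 = 2311 N·m.
J = πd⁴/32 = π(0.0369)⁴/32 = 1.820×10^-7 m⁴.
Shear stress varies linearly with radius: τ = T·r/J = 2311 × 0.00930 / 1.820×10^-7 = 1.181×10^8 Pa.

118 N/mm²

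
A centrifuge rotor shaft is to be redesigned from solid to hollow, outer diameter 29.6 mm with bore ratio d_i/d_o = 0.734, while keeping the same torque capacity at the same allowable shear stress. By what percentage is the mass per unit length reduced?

Equal τ_max and T ⇒ the solid shaft needs d_s³ = d_o³(1−k⁴), so d_s = 29.6·(1−0.734⁴)^(1/3) = 26.40 mm.
Area ratio A_h/A_s = d_o²(1−k²)/d_s² = (1−k²)/(1−k⁴)^(2/3) = 0.5797.
Mass saving = 1 − 0.5797 = 42.0 %.

42.0 %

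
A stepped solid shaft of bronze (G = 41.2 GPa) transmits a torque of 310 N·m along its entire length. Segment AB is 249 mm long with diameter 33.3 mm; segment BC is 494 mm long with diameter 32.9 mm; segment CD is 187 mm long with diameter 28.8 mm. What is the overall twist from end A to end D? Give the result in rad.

J_AB = π(0.0333)⁴/32 = 1.21×10^-7 m⁴; J_BC = π(0.0329)⁴/32 = 1.15×10^-7 m⁴; J_CD = π(0.0288)⁴/32 = 6.75×10^-8 m⁴.
θ = (T/G)·Σ L_i/J_i = (310.0/41.2×10⁹)·(0.249/1.21×10^-7 + 0.494/1.15×10^-7 + 0.187/6.75×10^-8) = 0.06867 rad.

0.0687 rad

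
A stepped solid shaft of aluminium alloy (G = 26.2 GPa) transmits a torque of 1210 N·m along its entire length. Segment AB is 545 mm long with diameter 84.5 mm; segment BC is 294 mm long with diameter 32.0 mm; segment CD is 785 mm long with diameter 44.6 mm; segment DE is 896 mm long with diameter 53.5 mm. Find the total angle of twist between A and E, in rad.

0.282 rad

J_AB = π(0.0845)⁴/32 = 5.01×10^-6 m⁴; J_BC = π(0.0320)⁴/32 = 1.03×10^-7 m⁴; J_CD = π(0.0446)⁴/32 = 3.88×10^-7 m⁴; J_DE = π(0.0535)⁴/32 = 8.04×10^-7 m⁴.
θ = (T/G)·Σ L_i/J_i = (1210/26.2×10⁹)·(0.545/5.01×10^-6 + 0.294/1.03×10^-7 + 0.785/3.88×10^-7 + 0.896/8.04×10^-7) = 0.2817 rad.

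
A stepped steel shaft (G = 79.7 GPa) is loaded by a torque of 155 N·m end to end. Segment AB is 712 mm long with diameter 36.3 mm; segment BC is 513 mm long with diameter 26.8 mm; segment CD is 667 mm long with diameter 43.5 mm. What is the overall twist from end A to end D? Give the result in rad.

J_AB = π(0.0363)⁴/32 = 1.70×10^-7 m⁴; J_BC = π(0.0268)⁴/32 = 5.06×10^-8 m⁴; J_CD = π(0.0435)⁴/32 = 3.52×10^-7 m⁴.
θ = (T/G)·Σ L_i/J_i = (155.0/79.7×10⁹)·(0.712/1.70×10^-7 + 0.513/5.06×10^-8 + 0.667/3.52×10^-7) = 0.03151 rad.

0.0315 rad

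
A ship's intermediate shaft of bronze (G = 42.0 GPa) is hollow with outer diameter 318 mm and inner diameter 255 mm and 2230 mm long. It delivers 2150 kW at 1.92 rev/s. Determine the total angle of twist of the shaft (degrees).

ω = 2π·1.92 = 12.06 rad/s, so T = P/ω = 2150×10³ / 12.06 = 178200 N·m.
J = π(d_o⁴ − d_i⁴)/32 = π(0.318⁴ − 0.255⁴)/32 = 5.888×10^-4 m⁴.
θ = T·L/(G·J) = 178200 × 2.23 / (42.0×10⁹ × 5.888×10^-4) = 0.01607 rad.

0.921°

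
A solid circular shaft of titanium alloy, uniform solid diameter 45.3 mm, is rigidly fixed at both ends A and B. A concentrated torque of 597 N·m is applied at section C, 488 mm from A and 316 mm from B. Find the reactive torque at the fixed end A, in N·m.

235 N·m

With uniform GJ and both ends fixed, compatibility θ_AC = θ_CB gives T_A·a = T_B·b, together with T_A + T_B = T₀.
T_A = T₀·b/(a+b) = 597.0·316/804.0 = 234.6 N·m; T_B = 362.4 N·m.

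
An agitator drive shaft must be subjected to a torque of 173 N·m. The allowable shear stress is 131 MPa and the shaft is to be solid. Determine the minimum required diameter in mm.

18.9 mm

For a solid shaft τ_max = 16T/(πd³), so d = (16T/(π τ_allow))^(1/3) = (16·173.0/(π·1.31×10^8))^(1/3) = 0.01888 m.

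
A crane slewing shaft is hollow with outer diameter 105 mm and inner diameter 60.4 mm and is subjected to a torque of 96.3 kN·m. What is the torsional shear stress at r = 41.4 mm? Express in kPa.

375000 kPa

J = π(d_o⁴ − d_i⁴)/32 = π(0.105⁴ − 0.0604⁴)/32 = 1.063×10^-5 m⁴.
Shear stress varies linearly with radius: τ = T·r/J = 96300 × 0.0414 / 1.063×10^-5 = 3.752×10^8 Pa.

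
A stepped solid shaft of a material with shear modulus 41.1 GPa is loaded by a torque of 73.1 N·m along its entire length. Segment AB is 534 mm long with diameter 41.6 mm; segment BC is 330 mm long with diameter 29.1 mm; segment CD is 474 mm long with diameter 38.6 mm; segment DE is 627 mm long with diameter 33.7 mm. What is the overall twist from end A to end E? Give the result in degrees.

1.39°

J_AB = π(0.0416)⁴/32 = 2.94×10^-7 m⁴; J_BC = π(0.0291)⁴/32 = 7.04×10^-8 m⁴; J_CD = π(0.0386)⁴/32 = 2.18×10^-7 m⁴; J_DE = π(0.0337)⁴/32 = 1.27×10^-7 m⁴.
θ = (T/G)·Σ L_i/J_i = (73.10/41.1×10⁹)·(0.534/2.94×10^-7 + 0.330/7.04×10^-8 + 0.474/2.18×10^-7 + 0.627/1.27×10^-7) = 0.02424 rad.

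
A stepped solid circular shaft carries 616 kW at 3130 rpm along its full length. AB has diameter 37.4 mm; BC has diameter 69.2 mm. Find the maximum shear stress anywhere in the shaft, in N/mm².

183 N/mm²

ω = 2π·3130/60 = 327.8 rad/s, so T = P/ω = 616×10³ / 327.8 = 1879 N·m.
Under the same torque, τ_max = 16T/(πd³) is largest where d is smallest — segment AB (d = 37.4 mm).
τ_max = 16·1879/(π·(0.0374)³) = 1.830×10^8 Pa.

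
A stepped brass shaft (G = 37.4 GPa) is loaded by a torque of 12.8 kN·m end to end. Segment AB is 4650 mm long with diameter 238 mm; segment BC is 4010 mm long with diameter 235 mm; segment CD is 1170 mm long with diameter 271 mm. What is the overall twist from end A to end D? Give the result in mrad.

10.4 mrad

J_AB = π(0.238)⁴/32 = 3.15×10^-4 m⁴; J_BC = π(0.235)⁴/32 = 2.99×10^-4 m⁴; J_CD = π(0.271)⁴/32 = 5.30×10^-4 m⁴.
θ = (T/G)·Σ L_i/J_i = (12800/37.4×10⁹)·(4.65/3.15×10^-4 + 4.01/2.99×10^-4 + 1.17/5.30×10^-4) = 0.01039 rad.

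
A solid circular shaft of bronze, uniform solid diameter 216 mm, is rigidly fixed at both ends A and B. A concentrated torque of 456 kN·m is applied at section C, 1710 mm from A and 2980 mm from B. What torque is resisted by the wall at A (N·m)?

290000 N·m

With uniform GJ and both ends fixed, compatibility θ_AC = θ_CB gives T_A·a = T_B·b, together with T_A + T_B = T₀.
T_A = T₀·b/(a+b) = 456000·2980/4690 = 289700 N·m; T_B = 166300 N·m.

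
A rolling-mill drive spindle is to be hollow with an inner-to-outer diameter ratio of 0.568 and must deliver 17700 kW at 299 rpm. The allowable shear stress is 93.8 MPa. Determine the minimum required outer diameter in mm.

ω = 2π·299/60 = 31.31 rad/s, so T = P/ω = 17700×10³ / 31.31 = 565300 N·m.
For a hollow shaft with d_i/d_o = 0.568: τ_max = 16T/(π d_o³ (1−k⁴)), so d_o = [16T/(π τ_allow (1−k⁴))]^(1/3) = [16·565300/(π·9.38×10^7·0.8959)]^(1/3) = 0.3248 m.

325 mm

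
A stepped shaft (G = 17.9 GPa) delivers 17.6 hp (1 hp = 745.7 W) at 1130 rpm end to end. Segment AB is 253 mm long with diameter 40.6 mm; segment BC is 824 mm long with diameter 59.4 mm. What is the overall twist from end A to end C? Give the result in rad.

ω = 2π·1130/60 = 118.3 rad/s, so T = P/ω = 17.6×745.7 / 118.3 = 110.9 N·m.
J_AB = π(0.0406)⁴/32 = 2.67×10^-7 m⁴; J_BC = π(0.0594)⁴/32 = 1.22×10^-6 m⁴.
θ = (T/G)·Σ L_i/J_i = (110.9/17.9×10⁹)·(0.253/2.67×10^-7 + 0.824/1.22×10^-6) = 0.01005 rad.

0.0101 rad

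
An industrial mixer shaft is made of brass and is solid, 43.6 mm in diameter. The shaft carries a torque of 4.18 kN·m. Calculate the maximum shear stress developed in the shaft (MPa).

J = πd⁴/32 = π(0.0436)⁴/32 = 3.548×10^-7 m⁴.
τ_max = T·r/J = 4180 × 0.0218 / 3.548×10^-7 = 2.569×10^8 Pa.

257 MPa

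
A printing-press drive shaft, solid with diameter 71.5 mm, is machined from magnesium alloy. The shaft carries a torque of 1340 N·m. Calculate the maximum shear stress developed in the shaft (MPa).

18.7 MPa

J = πd⁴/32 = π(0.0715)⁴/32 = 2.566×10^-6 m⁴.
τ_max = T·r/J = 1340 × 0.0357 / 2.566×10^-6 = 1.867×10^7 Pa.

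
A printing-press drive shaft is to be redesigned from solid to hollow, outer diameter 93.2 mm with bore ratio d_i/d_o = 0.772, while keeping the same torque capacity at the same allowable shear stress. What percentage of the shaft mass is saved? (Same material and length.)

45.9 %

Equal τ_max and T ⇒ the solid shaft needs d_s³ = d_o³(1−k⁴), so d_s = 93.2·(1−0.772⁴)^(1/3) = 80.52 mm.
Area ratio A_h/A_s = d_o²(1−k²)/d_s² = (1−k²)/(1−k⁴)^(2/3) = 0.5413.
Mass saving = 1 − 0.5413 = 45.9 %.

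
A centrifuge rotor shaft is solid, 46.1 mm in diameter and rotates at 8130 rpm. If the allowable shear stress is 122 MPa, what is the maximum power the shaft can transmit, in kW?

2000 kW

J = πd⁴/32 = π(0.0461)⁴/32 = 4.434×10^-7 m⁴.
T_max = τ_allow·J/r = 1.22×10^8 × 4.434×10^-7 / 0.0231 = 2347 N·m.
ω = 2π·8130/60 = 851.4 rad/s, so P_max = T_max·ω = 1.998×10^6 W.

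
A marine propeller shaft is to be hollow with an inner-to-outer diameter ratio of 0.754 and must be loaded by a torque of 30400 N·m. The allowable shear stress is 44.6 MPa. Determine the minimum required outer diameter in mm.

172 mm

For a hollow shaft with d_i/d_o = 0.754: τ_max = 16T/(π d_o³ (1−k⁴)), so d_o = [16T/(π τ_allow (1−k⁴))]^(1/3) = [16·30400/(π·4.46×10^7·0.6768)]^(1/3) = 0.1725 m.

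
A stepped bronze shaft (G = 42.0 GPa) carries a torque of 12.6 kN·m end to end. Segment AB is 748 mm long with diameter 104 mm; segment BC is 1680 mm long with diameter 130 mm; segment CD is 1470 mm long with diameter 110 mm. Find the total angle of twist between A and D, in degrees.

J_AB = π(0.104)⁴/32 = 1.15×10^-5 m⁴; J_BC = π(0.130)⁴/32 = 2.80×10^-5 m⁴; J_CD = π(0.110)⁴/32 = 1.44×10^-5 m⁴.
θ = (T/G)·Σ L_i/J_i = (12600/42.0×10⁹)·(0.748/1.15×10^-5 + 1.68/2.80×10^-5 + 1.47/1.44×10^-5) = 0.06819 rad.

3.91°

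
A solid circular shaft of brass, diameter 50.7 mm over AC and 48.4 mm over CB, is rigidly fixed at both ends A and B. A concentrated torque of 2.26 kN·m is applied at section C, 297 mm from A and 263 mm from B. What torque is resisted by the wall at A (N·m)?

1170 N·m

Compatibility: T_A·a/J_AC = T_B·b/J_CB with T_A + T_B = T₀.
J_AC = 6.49×10^-7 m⁴, J_CB = 5.39×10^-7 m⁴, so T_A = T₀·(J_AC/a)/((J_AC/a)+(J_CB/b)) = 1166 N·m, T_B = 1094 N·m.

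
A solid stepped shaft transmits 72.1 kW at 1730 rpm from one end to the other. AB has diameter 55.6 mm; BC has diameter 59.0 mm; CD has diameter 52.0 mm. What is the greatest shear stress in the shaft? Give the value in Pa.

1.44e7 Pa

ω = 2π·1730/60 = 181.2 rad/s, so T = P/ω = 72.1×10³ / 181.2 = 398.0 N·m.
Under the same torque, τ_max = 16T/(πd³) is largest where d is smallest — segment CD (d = 52.0 mm).
τ_max = 16·398.0/(π·(0.0520)³) = 1.442×10^7 Pa.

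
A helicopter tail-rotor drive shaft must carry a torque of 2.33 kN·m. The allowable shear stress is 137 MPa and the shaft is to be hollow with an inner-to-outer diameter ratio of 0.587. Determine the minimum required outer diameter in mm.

For a hollow shaft with d_i/d_o = 0.587: τ_max = 16T/(π d_o³ (1−k⁴)), so d_o = [16T/(π τ_allow (1−k⁴))]^(1/3) = [16·2330/(π·1.37×10^8·0.8813)]^(1/3) = 0.04615 m.

46.1 mm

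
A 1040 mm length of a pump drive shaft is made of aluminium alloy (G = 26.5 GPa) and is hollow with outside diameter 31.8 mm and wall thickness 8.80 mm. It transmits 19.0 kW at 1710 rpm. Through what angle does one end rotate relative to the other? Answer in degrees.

2.47°

ω = 2π·1710/60 = 179.1 rad/s, so T = P/ω = 19.0×10³ / 179.1 = 106.1 N·m.
J = π(d_o⁴ − d_i⁴)/32 = π(0.0318⁴ − 0.0142⁴)/32 = 9.640×10^-8 m⁴.
θ = T·L/(G·J) = 106.1 × 1.04 / (26.5×10⁹ × 9.640×10^-8) = 0.04319 rad.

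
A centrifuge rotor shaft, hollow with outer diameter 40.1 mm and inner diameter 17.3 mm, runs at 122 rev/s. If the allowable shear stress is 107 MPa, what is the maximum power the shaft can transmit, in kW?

1000 kW

J = π(d_o⁴ − d_i⁴)/32 = π(0.0401⁴ − 0.0173⁴)/32 = 2.451×10^-7 m⁴.
T_max = τ_allow·J/r = 1.07×10^8 × 2.451×10^-7 / 0.0201 = 1308 N·m.
ω = 2π·122 = 766.5 rad/s, so P_max = T_max·ω = 1.002×10^6 W.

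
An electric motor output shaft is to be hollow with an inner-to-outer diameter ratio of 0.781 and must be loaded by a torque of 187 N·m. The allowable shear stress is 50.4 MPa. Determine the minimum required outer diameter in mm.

31.1 mm

For a hollow shaft with d_i/d_o = 0.781: τ_max = 16T/(π d_o³ (1−k⁴)), so d_o = [16T/(π τ_allow (1−k⁴))]^(1/3) = [16·187.0/(π·5.04×10^7·0.6279)]^(1/3) = 0.03110 m.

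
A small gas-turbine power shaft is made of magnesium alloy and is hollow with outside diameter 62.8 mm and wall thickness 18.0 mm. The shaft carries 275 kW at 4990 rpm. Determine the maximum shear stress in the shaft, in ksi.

1.62 ksi

ω = 2π·4990/60 = 522.6 rad/s, so T = P/ω = 275×10³ / 522.6 = 526.3 N·m.
J = π(d_o⁴ − d_i⁴)/32 = π(0.0628⁴ − 0.0268⁴)/32 = 1.476×10^-6 m⁴.
τ_max = T·r/J = 526.3 × 0.0314 / 1.476×10^-6 = 1.119×10^7 Pa.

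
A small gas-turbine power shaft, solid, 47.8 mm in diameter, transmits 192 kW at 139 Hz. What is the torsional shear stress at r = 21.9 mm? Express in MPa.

9.39 MPa

ω = 2π·139 = 873.4 rad/s, so T = P/ω = 192×10³ / 873.4 = 219.8 N·m.
J = πd⁴/32 = π(0.0478)⁴/32 = 5.125×10^-7 m⁴.
Shear stress varies linearly with radius: τ = T·r/J = 219.8 × 0.0219 / 5.125×10^-7 = 9.394×10^6 Pa.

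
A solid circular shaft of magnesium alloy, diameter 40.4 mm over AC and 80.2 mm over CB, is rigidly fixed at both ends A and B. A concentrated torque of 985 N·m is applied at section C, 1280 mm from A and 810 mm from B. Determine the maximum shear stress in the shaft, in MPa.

Compatibility: T_A·a/J_AC = T_B·b/J_CB with T_A + T_B = T₀.
J_AC = 2.62×10^-7 m⁴, J_CB = 4.06×10^-6 m⁴, so T_A = T₀·(J_AC/a)/((J_AC/a)+(J_CB/b)) = 38.57 N·m, T_B = 946.4 N·m.
τ in each portion: τ_AC = 2.98×10^6 Pa, τ_CB = 9.34×10^6 Pa; maximum is in CB.
τ_max = T_CB·r/J = 946.4·0.0401/4.06×10^-6 = 9.344×10^6 Pa.

9.34 MPa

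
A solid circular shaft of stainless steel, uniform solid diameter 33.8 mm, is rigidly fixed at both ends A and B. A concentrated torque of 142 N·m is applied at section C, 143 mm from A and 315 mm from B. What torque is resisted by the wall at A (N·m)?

With uniform GJ and both ends fixed, compatibility θ_AC = θ_CB gives T_A·a = T_B·b, together with T_A + T_B = T₀.
T_A = T₀·b/(a+b) = 142.0·315/458.0 = 97.66 N·m; T_B = 44.34 N·m.

97.7 N·m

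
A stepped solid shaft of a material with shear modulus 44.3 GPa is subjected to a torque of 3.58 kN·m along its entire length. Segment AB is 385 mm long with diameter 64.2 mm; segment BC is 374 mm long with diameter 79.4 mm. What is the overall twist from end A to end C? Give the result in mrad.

J_AB = π(0.0642)⁴/32 = 1.67×10^-6 m⁴; J_BC = π(0.0794)⁴/32 = 3.90×10^-6 m⁴.
θ = (T/G)·Σ L_i/J_i = (3580/44.3×10⁹)·(0.385/1.67×10^-6 + 0.374/3.90×10^-6) = 0.02640 rad.

26.4 mrad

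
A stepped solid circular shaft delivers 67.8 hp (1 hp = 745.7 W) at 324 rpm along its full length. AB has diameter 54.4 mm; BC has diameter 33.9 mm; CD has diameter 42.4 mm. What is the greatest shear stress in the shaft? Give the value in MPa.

ω = 2π·324/60 = 33.93 rad/s, so T = P/ω = 67.8×745.7 / 33.93 = 1490 N·m.
Under the same torque, τ_max = 16T/(πd³) is largest where d is smallest — segment BC (d = 33.9 mm).
τ_max = 16·1490/(π·(0.0339)³) = 1.948×10^8 Pa.

195 MPa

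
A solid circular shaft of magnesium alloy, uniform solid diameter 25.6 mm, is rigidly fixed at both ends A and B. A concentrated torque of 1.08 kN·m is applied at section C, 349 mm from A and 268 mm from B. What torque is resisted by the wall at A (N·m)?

With uniform GJ and both ends fixed, compatibility θ_AC = θ_CB gives T_A·a = T_B·b, together with T_A + T_B = T₀.
T_A = T₀·b/(a+b) = 1080·268/617.0 = 469.1 N·m; T_B = 610.9 N·m.

469 N·m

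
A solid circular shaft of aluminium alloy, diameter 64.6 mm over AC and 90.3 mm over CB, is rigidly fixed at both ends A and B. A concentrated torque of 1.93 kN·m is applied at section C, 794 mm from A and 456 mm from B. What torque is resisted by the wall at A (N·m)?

252 N·m

Compatibility: T_A·a/J_AC = T_B·b/J_CB with T_A + T_B = T₀.
J_AC = 1.71×10^-6 m⁴, J_CB = 6.53×10^-6 m⁴, so T_A = T₀·(J_AC/a)/((J_AC/a)+(J_CB/b)) = 252.4 N·m, T_B = 1678 N·m.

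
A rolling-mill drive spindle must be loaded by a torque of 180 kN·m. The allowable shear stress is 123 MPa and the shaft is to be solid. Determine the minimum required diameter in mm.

195 mm

For a solid shaft τ_max = 16T/(πd³), so d = (16T/(π τ_allow))^(1/3) = (16·180000/(π·1.23×10^8))^(1/3) = 0.1953 m.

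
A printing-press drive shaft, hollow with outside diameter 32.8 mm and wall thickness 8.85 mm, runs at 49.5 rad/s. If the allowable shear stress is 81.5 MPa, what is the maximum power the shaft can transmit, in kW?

26.7 kW

J = π(d_o⁴ − d_i⁴)/32 = π(0.0328⁴ − 0.0151⁴)/32 = 1.085×10^-7 m⁴.
T_max = τ_allow·J/r = 8.15×10^7 × 1.085×10^-7 / 0.0164 = 539.3 N·m.
ω = 49.5 rad/s, so P_max = T_max·ω = 2.670×10^4 W.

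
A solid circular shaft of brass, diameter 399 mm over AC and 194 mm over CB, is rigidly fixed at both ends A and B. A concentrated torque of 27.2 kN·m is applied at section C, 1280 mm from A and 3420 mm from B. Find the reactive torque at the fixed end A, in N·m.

26600 N·m

Compatibility: T_A·a/J_AC = T_B·b/J_CB with T_A + T_B = T₀.
J_AC = 2.49×10^-3 m⁴, J_CB = 1.39×10^-4 m⁴, so T_A = T₀·(J_AC/a)/((J_AC/a)+(J_CB/b)) = 26640 N·m, T_B = 557.3 N·m.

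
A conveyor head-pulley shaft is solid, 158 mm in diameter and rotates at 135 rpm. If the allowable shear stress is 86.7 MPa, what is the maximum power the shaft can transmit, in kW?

J = πd⁴/32 = π(0.158)⁴/32 = 6.118×10^-5 m⁴.
T_max = τ_allow·J/r = 8.67×10^7 × 6.118×10^-5 / 0.0790 = 67150 N·m.
ω = 2π·135/60 = 14.14 rad/s, so P_max = T_max·ω = 9.493×10^5 W.

949 kW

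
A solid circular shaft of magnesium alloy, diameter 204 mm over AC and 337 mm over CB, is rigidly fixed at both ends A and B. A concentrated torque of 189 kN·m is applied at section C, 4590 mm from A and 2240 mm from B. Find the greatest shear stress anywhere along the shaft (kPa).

23600 kPa

Compatibility: T_A·a/J_AC = T_B·b/J_CB with T_A + T_B = T₀.
J_AC = 1.70×10^-4 m⁴, J_CB = 1.27×10^-3 m⁴, so T_A = T₀·(J_AC/a)/((J_AC/a)+(J_CB/b)) = 11620 N·m, T_B = 177400 N·m.
τ in each portion: τ_AC = 6.97×10^6 Pa, τ_CB = 2.36×10^7 Pa; maximum is in CB.
τ_max = T_CB·r/J = 177400·0.169/1.27×10^-3 = 2.360×10^7 Pa.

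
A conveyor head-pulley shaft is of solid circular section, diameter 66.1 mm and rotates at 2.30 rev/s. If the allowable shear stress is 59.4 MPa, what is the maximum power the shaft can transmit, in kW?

J = πd⁴/32 = π(0.0661)⁴/32 = 1.874×10^-6 m⁴.
T_max = τ_allow·J/r = 5.94×10^7 × 1.874×10^-6 / 0.0330 = 3368 N·m.
ω = 2π·2.30 = 14.45 rad/s, so P_max = T_max·ω = 4.868×10^4 W.

48.7 kW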